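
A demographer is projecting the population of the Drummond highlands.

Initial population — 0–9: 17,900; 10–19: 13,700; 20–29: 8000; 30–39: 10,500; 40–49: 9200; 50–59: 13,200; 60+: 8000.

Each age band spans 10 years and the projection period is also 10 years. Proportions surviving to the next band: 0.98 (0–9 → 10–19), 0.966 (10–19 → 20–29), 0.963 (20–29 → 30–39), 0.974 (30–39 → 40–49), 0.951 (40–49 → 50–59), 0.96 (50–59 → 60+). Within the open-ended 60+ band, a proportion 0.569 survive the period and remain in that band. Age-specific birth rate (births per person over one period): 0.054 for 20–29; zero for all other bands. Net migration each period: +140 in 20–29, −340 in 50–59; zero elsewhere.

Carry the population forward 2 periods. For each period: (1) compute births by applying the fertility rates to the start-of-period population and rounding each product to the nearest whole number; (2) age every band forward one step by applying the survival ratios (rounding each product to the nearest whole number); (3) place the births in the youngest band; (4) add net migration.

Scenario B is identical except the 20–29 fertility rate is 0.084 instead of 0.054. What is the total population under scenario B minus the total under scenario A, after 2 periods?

Call the groups 1 to 7, youngest first.
Period 1:
Births: 8000 * 0.054 = 432
Group 2: 17900 * 0.98 = 17542
Group 3: 13700 * 0.966 = 13234
Group 4: 8000 * 0.963 = 7704
Group 5: 10500 * 0.974 = 10227
Group 6: 9200 * 0.951 = 8749
Group 7: 13200 * 0.96 + 8000 * 0.569 = 12672 + 4552 = 17224
Net migration: Group 3 + 140 → 13374; Group 6 − 340 → 8409
End of period: [432, 17542, 13374, 7704, 10227, 8409, 17224]
Period 2:
Births: 13374 * 0.054 = 722
Group 2: 432 * 0.98 = 423
Group 3: 17542 * 0.966 = 16946
Group 4: 13374 * 0.963 = 12879
Group 5: 7704 * 0.974 = 7504
Group 6: 10227 * 0.951 = 9726
Group 7: 8409 * 0.96 + 17224 * 0.569 = 8073 + 9800 = 17873
Net migration: Group 3 + 140 → 17086; Group 6 − 340 → 9386
End of period: [722, 423, 17086, 12879, 7504, 9386, 17873]
Scenario A total after 2 periods: 65873
Scenario B projection —
Period 1:
Births: 8000 * 0.084 = 672
Group 2: 17900 * 0.98 = 17542
Group 3: 13700 * 0.966 = 13234
Group 4: 8000 * 0.963 = 7704
Group 5: 10500 * 0.974 = 10227
Group 6: 9200 * 0.951 = 8749
Group 7: 13200 * 0.96 + 8000 * 0.569 = 12672 + 4552 = 17224
Net migration: Group 3 + 140 → 13374; Group 6 − 340 → 8409
End of period: [672, 17542, 13374, 7704, 10227, 8409, 17224]
Period 2:
Births: 13374 * 0.084 = 1123
Group 2: 672 * 0.98 = 659
Group 3: 17542 * 0.966 = 16946
Group 4: 13374 * 0.963 = 12879
Group 5: 7704 * 0.974 = 7504
Group 6: 10227 * 0.951 = 9726
Group 7: 8409 * 0.96 + 17224 * 0.569 = 8073 + 9800 = 17873
Net migration: Group 3 + 140 → 17086; Group 6 − 340 → 9386
End of period: [1123, 659, 17086, 12879, 7504, 9386, 17873]
Scenario B total after 2 periods: 66510
Difference B − A = 66510 − 65873 = 637

637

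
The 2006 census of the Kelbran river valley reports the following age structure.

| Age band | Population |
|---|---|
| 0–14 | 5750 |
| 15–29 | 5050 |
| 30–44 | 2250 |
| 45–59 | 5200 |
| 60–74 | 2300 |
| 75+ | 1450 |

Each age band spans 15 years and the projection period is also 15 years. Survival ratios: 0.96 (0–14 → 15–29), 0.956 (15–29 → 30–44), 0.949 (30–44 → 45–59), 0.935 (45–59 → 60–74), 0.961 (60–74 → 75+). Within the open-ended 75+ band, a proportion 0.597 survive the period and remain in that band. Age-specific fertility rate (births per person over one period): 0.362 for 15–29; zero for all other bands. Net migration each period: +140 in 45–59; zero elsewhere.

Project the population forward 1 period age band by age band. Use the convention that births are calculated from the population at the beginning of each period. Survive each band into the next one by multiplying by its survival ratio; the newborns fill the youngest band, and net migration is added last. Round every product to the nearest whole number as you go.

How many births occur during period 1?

1828

(Groups numbered youngest = 1 to oldest = 6.)
After projecting period 1:
Births: 5050 × 0.362 = 1828
Group 2: 5750 × 0.96 = 5520
Group 3: 5050 × 0.956 = 4828
Group 4: 2250 × 0.949 = 2135
Group 5: 5200 × 0.935 = 4862
Group 6: 2300 × 0.961 + 1450 × 0.597 = 2210 + 866 = 3076
Net migration: Group 4 + 140 → 2275
→ [1828, 5520, 4828, 2275, 4862, 3076]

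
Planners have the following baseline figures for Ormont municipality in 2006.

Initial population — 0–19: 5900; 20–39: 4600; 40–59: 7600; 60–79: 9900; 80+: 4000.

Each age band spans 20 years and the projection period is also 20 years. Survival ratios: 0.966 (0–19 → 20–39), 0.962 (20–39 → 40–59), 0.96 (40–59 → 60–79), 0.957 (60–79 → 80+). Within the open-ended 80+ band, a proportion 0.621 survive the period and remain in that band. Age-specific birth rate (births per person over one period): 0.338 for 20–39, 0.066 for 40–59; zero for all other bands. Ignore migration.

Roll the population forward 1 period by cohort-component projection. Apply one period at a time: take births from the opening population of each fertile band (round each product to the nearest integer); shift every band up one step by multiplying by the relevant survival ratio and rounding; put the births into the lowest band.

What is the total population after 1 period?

Numbering the groups 1..5 from youngest to oldest:
— Period 1 —
Births: 4600 × 0.338 = 1555  |  7600 × 0.066 = 502 ⇒ total 2057
Group 2: 5900 × 0.966 = 5699
Group 3: 4600 × 0.962 = 4425
Group 4: 7600 × 0.96 = 7296
Group 5: 9900 × 0.957 + 4000 × 0.621 = 9474 + 2484 = 11958
→ [2057, 5699, 4425, 7296, 11958]
Total after period 1: 2057 + 5699 + 4425 + 7296 + 11958 = 31435

31435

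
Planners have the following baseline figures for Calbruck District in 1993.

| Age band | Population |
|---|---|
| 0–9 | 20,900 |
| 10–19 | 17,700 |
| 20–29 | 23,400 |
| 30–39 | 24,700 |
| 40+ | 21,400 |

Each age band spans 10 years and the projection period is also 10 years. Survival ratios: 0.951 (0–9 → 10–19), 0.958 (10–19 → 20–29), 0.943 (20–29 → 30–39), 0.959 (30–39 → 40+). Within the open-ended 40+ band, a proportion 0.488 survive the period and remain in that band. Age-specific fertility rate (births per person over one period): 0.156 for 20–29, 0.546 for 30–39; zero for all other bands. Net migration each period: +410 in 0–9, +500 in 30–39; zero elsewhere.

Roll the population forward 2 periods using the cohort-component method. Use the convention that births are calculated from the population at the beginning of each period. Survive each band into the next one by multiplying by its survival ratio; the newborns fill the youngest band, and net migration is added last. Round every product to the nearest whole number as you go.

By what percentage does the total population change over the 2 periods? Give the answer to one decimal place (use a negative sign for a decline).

-2.0

Period 1:
Births: 23400 × 0.156 = 3650 ; 24700 × 0.546 = 13486 ⇒ total 17136
10–19: 20900 × 0.951 = 19876
20–29: 17700 × 0.958 = 16957
30–39: 23400 × 0.943 = 22066
40+: 24700 × 0.959 + 21400 × 0.488 = 23687 + 10443 = 34130
Net migration: 0–9 + 410 → 17546; 30–39 + 500 → 22566
Population now: 0–9=17546, 10–19=19876, 20–29=16957, 30–39=22566, 40+=34130
Period 2:
Births: 16957 × 0.156 = 2645 ; 22566 × 0.546 = 12321 ⇒ total 14966
10–19: 17546 × 0.951 = 16686
20–29: 19876 × 0.958 = 19041
30–39: 16957 × 0.943 = 15990
40+: 22566 × 0.959 + 34130 × 0.488 = 21641 + 16655 = 38296
Net migration: 0–9 + 410 → 15376; 30–39 + 500 → 16490
Population now: 0–9=15376, 10–19=16686, 20–29=19041, 30–39=16490, 40+=38296
Total: 108100 → 105889; change = -2211; percentage change = -2.0%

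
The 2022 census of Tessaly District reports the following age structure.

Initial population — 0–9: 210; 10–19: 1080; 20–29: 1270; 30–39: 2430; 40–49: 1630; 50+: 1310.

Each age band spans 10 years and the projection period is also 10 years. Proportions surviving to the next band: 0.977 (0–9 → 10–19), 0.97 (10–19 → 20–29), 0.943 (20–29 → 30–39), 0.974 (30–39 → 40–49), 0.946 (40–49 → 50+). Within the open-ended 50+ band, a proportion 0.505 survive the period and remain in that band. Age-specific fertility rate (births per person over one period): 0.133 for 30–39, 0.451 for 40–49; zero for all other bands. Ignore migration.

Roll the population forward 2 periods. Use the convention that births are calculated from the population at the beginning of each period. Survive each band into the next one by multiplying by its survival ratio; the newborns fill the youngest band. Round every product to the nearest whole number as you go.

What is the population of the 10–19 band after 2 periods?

— Period 1 —
Births: 2430 × 0.133 = 323 ; 1630 × 0.451 = 735 → 1058
10–19: 210 × 0.977 = 205
20–29: 1080 × 0.97 = 1048
30–39: 1270 × 0.943 = 1198
40–49: 2430 × 0.974 = 2367
50+: 1630 × 0.946 + 1310 × 0.505 = 1542 + 662 = 2204
Population now: 0–9=1058, 10–19=205, 20–29=1048, 30–39=1198, 40–49=2367, 50+=2204
— Period 2 —
Births: 1198 × 0.133 = 159 ; 2367 × 0.451 = 1068 → 1227
10–19: 1058 × 0.977 = 1034
20–29: 205 × 0.97 = 199
30–39: 1048 × 0.943 = 988
40–49: 1198 × 0.974 = 1167
50+: 2367 × 0.946 + 2204 × 0.505 = 2239 + 1113 = 3352
Population now: 0–9=1227, 10–19=1034, 20–29=199, 30–39=988, 40–49=1167, 50+=3352

1034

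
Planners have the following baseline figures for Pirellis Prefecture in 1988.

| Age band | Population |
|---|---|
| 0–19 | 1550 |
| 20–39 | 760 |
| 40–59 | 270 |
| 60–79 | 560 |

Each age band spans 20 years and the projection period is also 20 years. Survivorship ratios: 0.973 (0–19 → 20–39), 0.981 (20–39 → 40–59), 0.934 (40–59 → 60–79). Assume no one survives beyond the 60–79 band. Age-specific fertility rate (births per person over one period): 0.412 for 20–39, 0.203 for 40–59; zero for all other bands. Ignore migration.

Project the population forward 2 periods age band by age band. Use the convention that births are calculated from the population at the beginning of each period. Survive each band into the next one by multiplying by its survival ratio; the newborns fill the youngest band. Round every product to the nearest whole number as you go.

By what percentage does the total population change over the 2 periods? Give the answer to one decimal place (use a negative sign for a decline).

Numbering the groups 1..4 from youngest to oldest:
[period 1]
Births: 760 × 0.412 = 313  |  270 × 0.203 = 55 → 368
Group 2: 1550 × 0.973 = 1508
Group 3: 760 × 0.981 = 746
Group 4: 270 × 0.934 = 252
→ [368, 1508, 746, 252]
[period 2]
Births: 1508 × 0.412 = 621  |  746 × 0.203 = 151 → 772
Group 2: 368 × 0.973 = 358
Group 3: 1508 × 0.981 = 1479
Group 4: 746 × 0.934 = 697
→ [772, 358, 1479, 697]
Total: 3140 → 3306; change = 166; percentage change = 5.3%

5.3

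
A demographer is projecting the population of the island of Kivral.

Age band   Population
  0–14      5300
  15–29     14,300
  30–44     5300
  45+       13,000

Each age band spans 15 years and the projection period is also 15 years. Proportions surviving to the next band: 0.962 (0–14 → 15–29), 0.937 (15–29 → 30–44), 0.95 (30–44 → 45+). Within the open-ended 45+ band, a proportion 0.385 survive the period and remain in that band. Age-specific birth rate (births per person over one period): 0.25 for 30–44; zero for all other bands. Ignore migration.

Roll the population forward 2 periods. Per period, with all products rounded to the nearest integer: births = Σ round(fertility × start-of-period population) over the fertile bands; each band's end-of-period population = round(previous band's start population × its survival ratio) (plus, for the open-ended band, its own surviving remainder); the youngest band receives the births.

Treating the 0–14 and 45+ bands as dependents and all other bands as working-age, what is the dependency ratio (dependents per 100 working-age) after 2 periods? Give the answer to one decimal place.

329.5

After projecting period 1:
Births: 5300 * 0.25 = 1325
15–29: 5300 * 0.962 = 5099
30–44: 14300 * 0.937 = 13399
45+: 5300 * 0.95 + 13000 * 0.385 = 5035 + 5005 = 10040
Population now: 0–14=1325, 15–29=5099, 30–44=13399, 45+=10040
After projecting period 2:
Births: 13399 * 0.25 = 3350
15–29: 1325 * 0.962 = 1275
30–44: 5099 * 0.937 = 4778
45+: 13399 * 0.95 + 10040 * 0.385 = 12729 + 3865 = 16594
Population now: 0–14=3350, 15–29=1275, 30–44=4778, 45+=16594
Dependents (band 0–14 + band 45+) = 3350 + 16594 = 19944; working-age = 6053; ratio = 19944/6053 × 100 = 329.5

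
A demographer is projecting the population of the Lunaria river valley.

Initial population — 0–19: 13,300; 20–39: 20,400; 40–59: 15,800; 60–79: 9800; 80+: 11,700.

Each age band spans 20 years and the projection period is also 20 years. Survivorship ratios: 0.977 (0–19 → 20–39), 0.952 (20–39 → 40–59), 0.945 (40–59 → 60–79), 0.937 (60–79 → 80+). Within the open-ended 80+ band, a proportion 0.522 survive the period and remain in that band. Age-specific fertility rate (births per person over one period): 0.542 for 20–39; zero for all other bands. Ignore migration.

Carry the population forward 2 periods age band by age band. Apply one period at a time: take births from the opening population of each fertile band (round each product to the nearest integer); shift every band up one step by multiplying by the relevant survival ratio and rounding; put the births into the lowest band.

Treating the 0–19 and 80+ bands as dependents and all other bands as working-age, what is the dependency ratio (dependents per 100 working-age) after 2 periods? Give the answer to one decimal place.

69.9

Numbering the groups 1..5 from youngest to oldest:
After projecting period 1:
Births: 20400 * 0.542 = 11057
Group 2: 13300 * 0.977 = 12994
Group 3: 20400 * 0.952 = 19421
Group 4: 15800 * 0.945 = 14931
Group 5: 9800 * 0.937 + 11700 * 0.522 = 9183 + 6107 = 15290
End of period: [11057, 12994, 19421, 14931, 15290]
After projecting period 2:
Births: 12994 * 0.542 = 7043
Group 2: 11057 * 0.977 = 10803
Group 3: 12994 * 0.952 = 12370
Group 4: 19421 * 0.945 = 18353
Group 5: 14931 * 0.937 + 15290 * 0.522 = 13990 + 7981 = 21971
End of period: [7043, 10803, 12370, 18353, 21971]
Dependents (band 0–19 + band 80+) = 7043 + 21971 = 29014; working-age = 41526; ratio = 29014/41526 × 100 = 69.9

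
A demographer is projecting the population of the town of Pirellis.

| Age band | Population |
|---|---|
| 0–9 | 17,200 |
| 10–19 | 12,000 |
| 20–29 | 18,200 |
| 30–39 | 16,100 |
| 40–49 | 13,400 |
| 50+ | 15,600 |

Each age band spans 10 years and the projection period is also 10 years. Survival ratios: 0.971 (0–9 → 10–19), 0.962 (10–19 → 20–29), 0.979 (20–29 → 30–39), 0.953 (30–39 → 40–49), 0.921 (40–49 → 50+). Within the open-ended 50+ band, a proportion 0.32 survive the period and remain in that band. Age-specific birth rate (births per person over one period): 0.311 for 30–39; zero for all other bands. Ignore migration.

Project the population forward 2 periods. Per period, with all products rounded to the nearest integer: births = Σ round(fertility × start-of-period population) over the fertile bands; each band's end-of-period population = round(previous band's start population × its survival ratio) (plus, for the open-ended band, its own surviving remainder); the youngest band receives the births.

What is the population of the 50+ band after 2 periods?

19678

— Period 1 —
Births: 16100 * 0.311 = 5007
10–19: 17200 * 0.971 = 16701
20–29: 12000 * 0.962 = 11544
30–39: 18200 * 0.979 = 17818
40–49: 16100 * 0.953 = 15343
50+: 13400 * 0.921 + 15600 * 0.32 = 12341 + 4992 = 17333
→ [5007, 16701, 11544, 17818, 15343, 17333]
— Period 2 —
Births: 17818 * 0.311 = 5541
10–19: 5007 * 0.971 = 4862
20–29: 16701 * 0.962 = 16066
30–39: 11544 * 0.979 = 11302
40–49: 17818 * 0.953 = 16981
50+: 15343 * 0.921 + 17333 * 0.32 = 14131 + 5547 = 19678
→ [5541, 4862, 16066, 11302, 16981, 19678]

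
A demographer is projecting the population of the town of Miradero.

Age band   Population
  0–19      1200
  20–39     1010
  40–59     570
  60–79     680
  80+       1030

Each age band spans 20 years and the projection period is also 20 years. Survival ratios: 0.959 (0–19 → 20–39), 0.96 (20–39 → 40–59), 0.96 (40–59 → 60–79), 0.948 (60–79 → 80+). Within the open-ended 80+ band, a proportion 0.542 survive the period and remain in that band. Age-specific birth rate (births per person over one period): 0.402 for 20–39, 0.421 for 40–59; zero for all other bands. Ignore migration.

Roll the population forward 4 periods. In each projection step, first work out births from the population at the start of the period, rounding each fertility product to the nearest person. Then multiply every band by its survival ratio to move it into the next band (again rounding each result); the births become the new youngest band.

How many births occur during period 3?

714

— Period 1 —
Births: 1010 × 0.402 = 406, 570 × 0.421 = 240 — total 646
20–39: 1200 × 0.959 = 1151
40–59: 1010 × 0.96 = 970
60–79: 570 × 0.96 = 547
80+: 680 × 0.948 + 1030 × 0.542 = 645 + 558 = 1203
Giving 646 / 1151 / 970 / 547 / 1203.
— Period 2 —
Births: 1151 × 0.402 = 463, 970 × 0.421 = 408 — total 871
20–39: 646 × 0.959 = 620
40–59: 1151 × 0.96 = 1105
60–79: 970 × 0.96 = 931
80+: 547 × 0.948 + 1203 × 0.542 = 519 + 652 = 1171
Giving 871 / 620 / 1105 / 931 / 1171.
— Period 3 —
Births: 620 × 0.402 = 249, 1105 × 0.421 = 465 — total 714
20–39: 871 × 0.959 = 835
40–59: 620 × 0.96 = 595
60–79: 1105 × 0.96 = 1061
80+: 931 × 0.948 + 1171 × 0.542 = 883 + 635 = 1518
Giving 714 / 835 / 595 / 1061 / 1518.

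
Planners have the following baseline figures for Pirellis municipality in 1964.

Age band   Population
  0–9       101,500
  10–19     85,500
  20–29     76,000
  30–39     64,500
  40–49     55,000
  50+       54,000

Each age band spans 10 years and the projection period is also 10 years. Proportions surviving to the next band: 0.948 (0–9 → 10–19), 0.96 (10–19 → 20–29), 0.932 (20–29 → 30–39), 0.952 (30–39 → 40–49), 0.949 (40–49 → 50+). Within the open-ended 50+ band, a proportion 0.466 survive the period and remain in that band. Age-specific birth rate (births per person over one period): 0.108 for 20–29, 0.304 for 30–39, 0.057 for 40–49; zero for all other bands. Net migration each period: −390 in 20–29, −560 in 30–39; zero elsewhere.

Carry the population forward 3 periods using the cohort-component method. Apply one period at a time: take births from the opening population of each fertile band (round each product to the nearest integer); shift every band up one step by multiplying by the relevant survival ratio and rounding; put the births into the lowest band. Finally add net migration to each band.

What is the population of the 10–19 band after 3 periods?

31934

Call the groups 1 to 6, youngest first.
Period 1.
Births: 76000 × 0.108 = 8208  |  64500 × 0.304 = 19608  |  55000 × 0.057 = 3135 → total 30951
Group 2: 101500 × 0.948 = 96222
Group 3: 85500 × 0.96 = 82080
Group 4: 76000 × 0.932 = 70832
Group 5: 64500 × 0.952 = 61404
Group 6: 55000 × 0.949 + 54000 × 0.466 = 52195 + 25164 = 77359
Net migration: Group 3 − 390 → 81690; Group 4 − 560 → 70272
Giving 30951 / 96222 / 81690 / 70272 / 61404 / 77359.
Period 2.
Births: 81690 × 0.108 = 8823  |  70272 × 0.304 = 21363  |  61404 × 0.057 = 3500 → total 33686
Group 2: 30951 × 0.948 = 29342
Group 3: 96222 × 0.96 = 92373
Group 4: 81690 × 0.932 = 76135
Group 5: 70272 × 0.952 = 66899
Group 6: 61404 × 0.949 + 77359 × 0.466 = 58272 + 36049 = 94321
Net migration: Group 3 − 390 → 91983; Group 4 − 560 → 75575
Giving 33686 / 29342 / 91983 / 75575 / 66899 / 94321.
Period 3.
Births: 91983 × 0.108 = 9934  |  75575 × 0.304 = 22975  |  66899 × 0.057 = 3813 → total 36722
Group 2: 33686 × 0.948 = 31934
Group 3: 29342 × 0.96 = 28168
Group 4: 91983 × 0.932 = 85728
Group 5: 75575 × 0.952 = 71947
Group 6: 66899 × 0.949 + 94321 × 0.466 = 63487 + 43954 = 107441
Net migration: Group 3 − 390 → 27778; Group 4 − 560 → 85168
Giving 36722 / 31934 / 27778 / 85168 / 71947 / 107441.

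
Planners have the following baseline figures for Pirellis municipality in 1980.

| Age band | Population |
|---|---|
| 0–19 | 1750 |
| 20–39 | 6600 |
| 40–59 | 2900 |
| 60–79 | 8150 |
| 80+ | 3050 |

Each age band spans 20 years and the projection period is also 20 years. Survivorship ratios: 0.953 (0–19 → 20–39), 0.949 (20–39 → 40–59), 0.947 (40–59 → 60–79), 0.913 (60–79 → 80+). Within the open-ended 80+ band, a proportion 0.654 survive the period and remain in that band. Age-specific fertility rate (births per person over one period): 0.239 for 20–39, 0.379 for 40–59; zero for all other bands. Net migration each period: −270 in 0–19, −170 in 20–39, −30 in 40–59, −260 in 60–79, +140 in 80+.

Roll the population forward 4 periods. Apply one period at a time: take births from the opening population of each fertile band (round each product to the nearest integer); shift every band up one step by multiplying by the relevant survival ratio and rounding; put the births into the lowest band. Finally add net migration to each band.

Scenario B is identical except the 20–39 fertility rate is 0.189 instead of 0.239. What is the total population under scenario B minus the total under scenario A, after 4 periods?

— Period 1 —
Births: 6600 × 0.239 = 1577 ; 2900 × 0.379 = 1099 ⇒ total 2676
20–39: 1750 × 0.953 = 1668
40–59: 6600 × 0.949 = 6263
60–79: 2900 × 0.947 = 2746
80+: 8150 × 0.913 + 3050 × 0.654 = 7441 + 1995 = 9436
Net migration: 0–19 − 270 → 2406; 20–39 − 170 → 1498; 40–59 − 30 → 6233; 60–79 − 260 → 2486; 80+ + 140 → 9576
Giving 2406 / 1498 / 6233 / 2486 / 9576.
— Period 2 —
Births: 1498 × 0.239 = 358 ; 6233 × 0.379 = 2362 ⇒ total 2720
20–39: 2406 × 0.953 = 2293
40–59: 1498 × 0.949 = 1422
60–79: 6233 × 0.947 = 5903
80+: 2486 × 0.913 + 9576 × 0.654 = 2270 + 6263 = 8533
Net migration: 0–19 − 270 → 2450; 20–39 − 170 → 2123; 40–59 − 30 → 1392; 60–79 − 260 → 5643; 80+ + 140 → 8673
Giving 2450 / 2123 / 1392 / 5643 / 8673.
— Period 3 —
Births: 2123 × 0.239 = 507 ; 1392 × 0.379 = 528 ⇒ total 1035
20–39: 2450 × 0.953 = 2335
40–59: 2123 × 0.949 = 2015
60–79: 1392 × 0.947 = 1318
80+: 5643 × 0.913 + 8673 × 0.654 = 5152 + 5672 = 10824
Net migration: 0–19 − 270 → 765; 20–39 − 170 → 2165; 40–59 − 30 → 1985; 60–79 − 260 → 1058; 80+ + 140 → 10964
Giving 765 / 2165 / 1985 / 1058 / 10964.
— Period 4 —
Births: 2165 × 0.239 = 517 ; 1985 × 0.379 = 752 ⇒ total 1269
20–39: 765 × 0.953 = 729
40–59: 2165 × 0.949 = 2055
60–79: 1985 × 0.947 = 1880
80+: 1058 × 0.913 + 10964 × 0.654 = 966 + 7170 = 8136
Net migration: 0–19 − 270 → 999; 20–39 − 170 → 559; 40–59 − 30 → 2025; 60–79 − 260 → 1620; 80+ + 140 → 8276
Giving 999 / 559 / 2025 / 1620 / 8276.
Scenario A total after 4 periods: 13479
Scenario B projection —
— Period 1 —
Births: 6600 × 0.189 = 1247 ; 2900 × 0.379 = 1099 ⇒ total 2346
20–39: 1750 × 0.953 = 1668
40–59: 6600 × 0.949 = 6263
60–79: 2900 × 0.947 = 2746
80+: 8150 × 0.913 + 3050 × 0.654 = 7441 + 1995 = 9436
Net migration: 0–19 − 270 → 2076; 20–39 − 170 → 1498; 40–59 − 30 → 6233; 60–79 − 260 → 2486; 80+ + 140 → 9576
Giving 2076 / 1498 / 6233 / 2486 / 9576.
— Period 2 —
Births: 1498 × 0.189 = 283 ; 6233 × 0.379 = 2362 ⇒ total 2645
20–39: 2076 × 0.953 = 1978
40–59: 1498 × 0.949 = 1422
60–79: 6233 × 0.947 = 5903
80+: 2486 × 0.913 + 9576 × 0.654 = 2270 + 6263 = 8533
Net migration: 0–19 − 270 → 2375; 20–39 − 170 → 1808; 40–59 − 30 → 1392; 60–79 − 260 → 5643; 80+ + 140 → 8673
Giving 2375 / 1808 / 1392 / 5643 / 8673.
— Period 3 —
Births: 1808 × 0.189 = 342 ; 1392 × 0.379 = 528 ⇒ total 870
20–39: 2375 × 0.953 = 2263
40–59: 1808 × 0.949 = 1716
60–79: 1392 × 0.947 = 1318
80+: 5643 × 0.913 + 8673 × 0.654 = 5152 + 5672 = 10824
Net migration: 0–19 − 270 → 600; 20–39 − 170 → 2093; 40–59 − 30 → 1686; 60–79 − 260 → 1058; 80+ + 140 → 10964
Giving 600 / 2093 / 1686 / 1058 / 10964.
— Period 4 —
Births: 2093 × 0.189 = 396 ; 1686 × 0.379 = 639 ⇒ total 1035
20–39: 600 × 0.953 = 572
40–59: 2093 × 0.949 = 1986
60–79: 1686 × 0.947 = 1597
80+: 1058 × 0.913 + 10964 × 0.654 = 966 + 7170 = 8136
Net migration: 0–19 − 270 → 765; 20–39 − 170 → 402; 40–59 − 30 → 1956; 60–79 − 260 → 1337; 80+ + 140 → 8276
Giving 765 / 402 / 1956 / 1337 / 8276.
Scenario B total after 4 periods: 12736
Difference B − A = 12736 − 13479 = -743

-743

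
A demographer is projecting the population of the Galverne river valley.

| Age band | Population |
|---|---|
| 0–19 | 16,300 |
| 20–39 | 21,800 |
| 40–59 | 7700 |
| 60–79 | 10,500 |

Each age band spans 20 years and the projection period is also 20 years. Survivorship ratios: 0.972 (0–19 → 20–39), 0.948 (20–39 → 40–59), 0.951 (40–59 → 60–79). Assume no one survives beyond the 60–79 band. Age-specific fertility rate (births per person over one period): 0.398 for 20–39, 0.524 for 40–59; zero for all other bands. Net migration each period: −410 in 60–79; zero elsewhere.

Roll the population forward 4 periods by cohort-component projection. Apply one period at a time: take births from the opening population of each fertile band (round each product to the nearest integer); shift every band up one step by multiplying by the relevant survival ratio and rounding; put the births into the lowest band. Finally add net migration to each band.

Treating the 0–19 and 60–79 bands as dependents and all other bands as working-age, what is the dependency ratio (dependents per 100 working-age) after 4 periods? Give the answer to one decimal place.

83.3

(Groups numbered youngest = 1 to oldest = 4.)
Period 1.
Births: 21800 * 0.398 = 8676, 7700 * 0.524 = 4035 → total 12711
Group 2: 16300 * 0.972 = 15844
Group 3: 21800 * 0.948 = 20666
Group 4: 7700 * 0.951 = 7323
Net migration: Group 4 − 410 → 6913
→ [12711, 15844, 20666, 6913]
Period 2.
Births: 15844 * 0.398 = 6306, 20666 * 0.524 = 10829 → total 17135
Group 2: 12711 * 0.972 = 12355
Group 3: 15844 * 0.948 = 15020
Group 4: 20666 * 0.951 = 19653
Net migration: Group 4 − 410 → 19243
→ [17135, 12355, 15020, 19243]
Period 3.
Births: 12355 * 0.398 = 4917, 15020 * 0.524 = 7870 → total 12787
Group 2: 17135 * 0.972 = 16655
Group 3: 12355 * 0.948 = 11713
Group 4: 15020 * 0.951 = 14284
Net migration: Group 4 − 410 → 13874
→ [12787, 16655, 11713, 13874]
Period 4.
Births: 16655 * 0.398 = 6629, 11713 * 0.524 = 6138 → total 12767
Group 2: 12787 * 0.972 = 12429
Group 3: 16655 * 0.948 = 15789
Group 4: 11713 * 0.951 = 11139
Net migration: Group 4 − 410 → 10729
→ [12767, 12429, 15789, 10729]
Dependents (band 0–19 + band 60–79) = 12767 + 10729 = 23496; working-age = 28218; ratio = 23496/28218 × 100 = 83.3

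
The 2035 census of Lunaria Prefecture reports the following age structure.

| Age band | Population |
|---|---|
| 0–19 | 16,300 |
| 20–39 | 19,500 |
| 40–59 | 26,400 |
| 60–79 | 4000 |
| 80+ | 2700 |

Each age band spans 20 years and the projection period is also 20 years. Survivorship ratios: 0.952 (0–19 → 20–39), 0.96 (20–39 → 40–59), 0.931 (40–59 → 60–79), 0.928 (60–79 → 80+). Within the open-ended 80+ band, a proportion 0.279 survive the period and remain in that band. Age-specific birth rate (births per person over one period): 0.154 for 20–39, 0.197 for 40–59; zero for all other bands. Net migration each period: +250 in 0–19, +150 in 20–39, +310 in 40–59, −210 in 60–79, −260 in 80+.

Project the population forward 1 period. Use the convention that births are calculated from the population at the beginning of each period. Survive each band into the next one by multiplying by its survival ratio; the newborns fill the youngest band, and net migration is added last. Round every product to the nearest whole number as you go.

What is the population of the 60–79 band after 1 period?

(Groups numbered youngest = 1 to oldest = 5.)
— Period 1 —
Births: 19500 × 0.154 = 3003, 26400 × 0.197 = 5201 → 8204
Group 2: 16300 × 0.952 = 15518
Group 3: 19500 × 0.96 = 18720
Group 4: 26400 × 0.931 = 24578
Group 5: 4000 × 0.928 + 2700 × 0.279 = 3712 + 753 = 4465
Net migration: Group 1 + 250 → 8454; Group 2 + 150 → 15668; Group 3 + 310 → 19030; Group 4 − 210 → 24368; Group 5 − 260 → 4205
Population now: 0–19=8454, 20–39=15668, 40–59=19030, 60–79=24368, 80+=4205

24368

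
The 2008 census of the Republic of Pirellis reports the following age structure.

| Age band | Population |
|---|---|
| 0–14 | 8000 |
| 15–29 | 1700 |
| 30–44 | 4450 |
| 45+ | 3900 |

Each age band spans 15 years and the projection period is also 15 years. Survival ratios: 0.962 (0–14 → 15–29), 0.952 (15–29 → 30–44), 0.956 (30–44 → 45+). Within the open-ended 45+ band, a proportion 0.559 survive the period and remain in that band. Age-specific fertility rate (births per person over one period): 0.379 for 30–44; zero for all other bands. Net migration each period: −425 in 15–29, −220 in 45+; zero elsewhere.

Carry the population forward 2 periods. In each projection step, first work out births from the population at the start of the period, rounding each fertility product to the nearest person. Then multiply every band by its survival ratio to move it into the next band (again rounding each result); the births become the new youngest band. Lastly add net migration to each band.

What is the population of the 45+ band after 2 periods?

[period 1]
Births: 4450 * 0.379 = 1687
15–29: 8000 * 0.962 = 7696
30–44: 1700 * 0.952 = 1618
45+: 4450 * 0.956 + 3900 * 0.559 = 4254 + 2180 = 6434
Net migration: 15–29 − 425 → 7271; 45+ − 220 → 6214
→ [1687, 7271, 1618, 6214]
[period 2]
Births: 1618 * 0.379 = 613
15–29: 1687 * 0.962 = 1623
30–44: 7271 * 0.952 = 6922
45+: 1618 * 0.956 + 6214 * 0.559 = 1547 + 3474 = 5021
Net migration: 15–29 − 425 → 1198; 45+ − 220 → 4801
→ [613, 1198, 6922, 4801]

4801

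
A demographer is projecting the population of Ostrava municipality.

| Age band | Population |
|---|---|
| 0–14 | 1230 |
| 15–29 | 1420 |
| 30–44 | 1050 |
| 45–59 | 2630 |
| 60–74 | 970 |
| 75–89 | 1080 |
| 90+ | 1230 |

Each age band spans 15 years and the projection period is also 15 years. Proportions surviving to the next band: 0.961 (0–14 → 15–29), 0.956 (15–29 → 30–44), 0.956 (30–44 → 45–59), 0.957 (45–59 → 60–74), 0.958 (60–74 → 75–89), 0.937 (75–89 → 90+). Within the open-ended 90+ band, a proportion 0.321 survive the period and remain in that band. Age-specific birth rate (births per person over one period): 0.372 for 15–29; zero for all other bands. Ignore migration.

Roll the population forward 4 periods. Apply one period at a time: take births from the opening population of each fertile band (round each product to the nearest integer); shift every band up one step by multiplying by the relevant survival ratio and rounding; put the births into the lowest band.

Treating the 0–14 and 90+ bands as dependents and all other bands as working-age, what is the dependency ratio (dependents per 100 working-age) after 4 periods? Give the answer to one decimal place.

57.5

Period 1.
Births: 1420 * 0.372 = 528
15–29: 1230 * 0.961 = 1182
30–44: 1420 * 0.956 = 1358
45–59: 1050 * 0.956 = 1004
60–74: 2630 * 0.957 = 2517
75–89: 970 * 0.958 = 929
90+: 1080 * 0.937 + 1230 * 0.321 = 1012 + 395 = 1407
Giving 528 / 1182 / 1358 / 1004 / 2517 / 929 / 1407.
Period 2.
Births: 1182 * 0.372 = 440
15–29: 528 * 0.961 = 507
30–44: 1182 * 0.956 = 1130
45–59: 1358 * 0.956 = 1298
60–74: 1004 * 0.957 = 961
75–89: 2517 * 0.958 = 2411
90+: 929 * 0.937 + 1407 * 0.321 = 870 + 452 = 1322
Giving 440 / 507 / 1130 / 1298 / 961 / 2411 / 1322.
Period 3.
Births: 507 * 0.372 = 189
15–29: 440 * 0.961 = 423
30–44: 507 * 0.956 = 485
45–59: 1130 * 0.956 = 1080
60–74: 1298 * 0.957 = 1242
75–89: 961 * 0.958 = 921
90+: 2411 * 0.937 + 1322 * 0.321 = 2259 + 424 = 2683
Giving 189 / 423 / 485 / 1080 / 1242 / 921 / 2683.
Period 4.
Births: 423 * 0.372 = 157
15–29: 189 * 0.961 = 182
30–44: 423 * 0.956 = 404
45–59: 485 * 0.956 = 464
60–74: 1080 * 0.957 = 1034
75–89: 1242 * 0.958 = 1190
90+: 921 * 0.937 + 2683 * 0.321 = 863 + 861 = 1724
Giving 157 / 182 / 404 / 464 / 1034 / 1190 / 1724.
Dependents (band 0–14 + band 90+) = 157 + 1724 = 1881; working-age = 3274; ratio = 1881/3274 × 100 = 57.5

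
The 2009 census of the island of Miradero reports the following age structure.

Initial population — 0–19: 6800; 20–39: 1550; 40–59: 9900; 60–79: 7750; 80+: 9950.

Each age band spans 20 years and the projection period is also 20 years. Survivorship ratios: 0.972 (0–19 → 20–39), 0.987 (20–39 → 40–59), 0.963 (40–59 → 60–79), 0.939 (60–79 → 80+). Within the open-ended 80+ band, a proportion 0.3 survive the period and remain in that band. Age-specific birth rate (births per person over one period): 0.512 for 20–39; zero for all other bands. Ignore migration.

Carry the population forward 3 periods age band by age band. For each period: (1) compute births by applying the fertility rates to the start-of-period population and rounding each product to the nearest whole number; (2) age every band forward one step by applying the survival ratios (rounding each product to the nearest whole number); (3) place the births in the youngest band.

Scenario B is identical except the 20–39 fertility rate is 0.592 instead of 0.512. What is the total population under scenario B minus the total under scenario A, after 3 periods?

765

Period 1.
Births: 1550 × 0.512 = 794
20–39: 6800 × 0.972 = 6610
40–59: 1550 × 0.987 = 1530
60–79: 9900 × 0.963 = 9534
80+: 7750 × 0.939 + 9950 × 0.3 = 7277 + 2985 = 10262
→ [794, 6610, 1530, 9534, 10262]
Period 2.
Births: 6610 × 0.512 = 3384
20–39: 794 × 0.972 = 772
40–59: 6610 × 0.987 = 6524
60–79: 1530 × 0.963 = 1473
80+: 9534 × 0.939 + 10262 × 0.3 = 8952 + 3079 = 12031
→ [3384, 772, 6524, 1473, 12031]
Period 3.
Births: 772 × 0.512 = 395
20–39: 3384 × 0.972 = 3289
40–59: 772 × 0.987 = 762
60–79: 6524 × 0.963 = 6283
80+: 1473 × 0.939 + 12031 × 0.3 = 1383 + 3609 = 4992
→ [395, 3289, 762, 6283, 4992]
Scenario A total after 3 periods: 15721
Scenario B projection —
Period 1.
Births: 1550 × 0.592 = 918
20–39: 6800 × 0.972 = 6610
40–59: 1550 × 0.987 = 1530
60–79: 9900 × 0.963 = 9534
80+: 7750 × 0.939 + 9950 × 0.3 = 7277 + 2985 = 10262
→ [918, 6610, 1530, 9534, 10262]
Period 2.
Births: 6610 × 0.592 = 3913
20–39: 918 × 0.972 = 892
40–59: 6610 × 0.987 = 6524
60–79: 1530 × 0.963 = 1473
80+: 9534 × 0.939 + 10262 × 0.3 = 8952 + 3079 = 12031
→ [3913, 892, 6524, 1473, 12031]
Period 3.
Births: 892 × 0.592 = 528
20–39: 3913 × 0.972 = 3803
40–59: 892 × 0.987 = 880
60–79: 6524 × 0.963 = 6283
80+: 1473 × 0.939 + 12031 × 0.3 = 1383 + 3609 = 4992
→ [528, 3803, 880, 6283, 4992]
Scenario B total after 3 periods: 16486
Difference B − A = 16486 − 15721 = 765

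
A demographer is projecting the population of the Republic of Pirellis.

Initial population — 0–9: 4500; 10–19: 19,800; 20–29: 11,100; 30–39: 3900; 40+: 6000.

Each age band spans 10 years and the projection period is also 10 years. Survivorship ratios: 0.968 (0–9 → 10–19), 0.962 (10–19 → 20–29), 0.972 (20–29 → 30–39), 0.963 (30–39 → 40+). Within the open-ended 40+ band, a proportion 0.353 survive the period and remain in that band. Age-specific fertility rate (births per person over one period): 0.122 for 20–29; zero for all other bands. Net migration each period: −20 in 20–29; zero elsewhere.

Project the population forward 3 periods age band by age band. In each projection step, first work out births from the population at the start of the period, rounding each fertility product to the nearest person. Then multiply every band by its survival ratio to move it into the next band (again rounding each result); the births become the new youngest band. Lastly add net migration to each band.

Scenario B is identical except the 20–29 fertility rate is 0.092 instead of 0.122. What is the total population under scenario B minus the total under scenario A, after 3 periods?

-988

— Period 1 —
Births: 11100 * 0.122 = 1354
10–19: 4500 * 0.968 = 4356
20–29: 19800 * 0.962 = 19048
30–39: 11100 * 0.972 = 10789
40+: 3900 * 0.963 + 6000 * 0.353 = 3756 + 2118 = 5874
Net migration: 20–29 − 20 → 19028
End of period: [1354, 4356, 19028, 10789, 5874]
— Period 2 —
Births: 19028 * 0.122 = 2321
10–19: 1354 * 0.968 = 1311
20–29: 4356 * 0.962 = 4190
30–39: 19028 * 0.972 = 18495
40+: 10789 * 0.963 + 5874 * 0.353 = 10390 + 2074 = 12464
Net migration: 20–29 − 20 → 4170
End of period: [2321, 1311, 4170, 18495, 12464]
— Period 3 —
Births: 4170 * 0.122 = 509
10–19: 2321 * 0.968 = 2247
20–29: 1311 * 0.962 = 1261
30–39: 4170 * 0.972 = 4053
40+: 18495 * 0.963 + 12464 * 0.353 = 17811 + 4400 = 22211
Net migration: 20–29 − 20 → 1241
End of period: [509, 2247, 1241, 4053, 22211]
Scenario A total after 3 periods: 30261
Scenario B projection —
— Period 1 —
Births: 11100 * 0.092 = 1021
10–19: 4500 * 0.968 = 4356
20–29: 19800 * 0.962 = 19048
30–39: 11100 * 0.972 = 10789
40+: 3900 * 0.963 + 6000 * 0.353 = 3756 + 2118 = 5874
Net migration: 20–29 − 20 → 19028
End of period: [1021, 4356, 19028, 10789, 5874]
— Period 2 —
Births: 19028 * 0.092 = 1751
10–19: 1021 * 0.968 = 988
20–29: 4356 * 0.962 = 4190
30–39: 19028 * 0.972 = 18495
40+: 10789 * 0.963 + 5874 * 0.353 = 10390 + 2074 = 12464
Net migration: 20–29 − 20 → 4170
End of period: [1751, 988, 4170, 18495, 12464]
— Period 3 —
Births: 4170 * 0.092 = 384
10–19: 1751 * 0.968 = 1695
20–29: 988 * 0.962 = 950
30–39: 4170 * 0.972 = 4053
40+: 18495 * 0.963 + 12464 * 0.353 = 17811 + 4400 = 22211
Net migration: 20–29 − 20 → 930
End of period: [384, 1695, 930, 4053, 22211]
Scenario B total after 3 periods: 29273
Difference B − A = 29273 − 30261 = -988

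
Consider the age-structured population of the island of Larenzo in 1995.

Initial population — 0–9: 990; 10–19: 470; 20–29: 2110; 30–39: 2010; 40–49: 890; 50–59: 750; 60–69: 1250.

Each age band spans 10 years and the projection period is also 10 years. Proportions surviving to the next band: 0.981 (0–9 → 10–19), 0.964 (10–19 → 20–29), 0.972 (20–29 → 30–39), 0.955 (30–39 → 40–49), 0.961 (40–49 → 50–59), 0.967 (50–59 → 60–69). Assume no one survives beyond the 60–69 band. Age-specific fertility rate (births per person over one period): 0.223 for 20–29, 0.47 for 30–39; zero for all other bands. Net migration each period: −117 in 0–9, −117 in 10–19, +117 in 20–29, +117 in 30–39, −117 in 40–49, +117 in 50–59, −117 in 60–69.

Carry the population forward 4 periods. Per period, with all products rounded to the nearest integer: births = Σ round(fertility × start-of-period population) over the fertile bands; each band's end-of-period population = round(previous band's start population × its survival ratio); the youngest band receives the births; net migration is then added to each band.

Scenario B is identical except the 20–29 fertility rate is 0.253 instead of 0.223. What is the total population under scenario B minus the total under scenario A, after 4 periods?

After projecting period 1:
Births: 2110 × 0.223 = 471  |  2010 × 0.47 = 945 → total 1416
10–19: 990 × 0.981 = 971
20–29: 470 × 0.964 = 453
30–39: 2110 × 0.972 = 2051
40–49: 2010 × 0.955 = 1920
50–59: 890 × 0.961 = 855
60–69: 750 × 0.967 = 725
Net migration: 0–9 − 117 → 1299; 10–19 − 117 → 854; 20–29 + 117 → 570; 30–39 + 117 → 2168; 40–49 − 117 → 1803; 50–59 + 117 → 972; 60–69 − 117 → 608
End of period: [1299, 854, 570, 2168, 1803, 972, 608]
After projecting period 2:
Births: 570 × 0.223 = 127  |  2168 × 0.47 = 1019 → total 1146
10–19: 1299 × 0.981 = 1274
20–29: 854 × 0.964 = 823
30–39: 570 × 0.972 = 554
40–49: 2168 × 0.955 = 2070
50–59: 1803 × 0.961 = 1733
60–69: 972 × 0.967 = 940
Net migration: 0–9 − 117 → 1029; 10–19 − 117 → 1157; 20–29 + 117 → 940; 30–39 + 117 → 671; 40–49 − 117 → 1953; 50–59 + 117 → 1850; 60–69 − 117 → 823
End of period: [1029, 1157, 940, 671, 1953, 1850, 823]
After projecting period 3:
Births: 940 × 0.223 = 210  |  671 × 0.47 = 315 → total 525
10–19: 1029 × 0.981 = 1009
20–29: 1157 × 0.964 = 1115
30–39: 940 × 0.972 = 914
40–49: 671 × 0.955 = 641
50–59: 1953 × 0.961 = 1877
60–69: 1850 × 0.967 = 1789
Net migration: 0–9 − 117 → 408; 10–19 − 117 → 892; 20–29 + 117 → 1232; 30–39 + 117 → 1031; 40–49 − 117 → 524; 50–59 + 117 → 1994; 60–69 − 117 → 1672
End of period: [408, 892, 1232, 1031, 524, 1994, 1672]
After projecting period 4:
Births: 1232 × 0.223 = 275  |  1031 × 0.47 = 485 → total 760
10–19: 408 × 0.981 = 400
20–29: 892 × 0.964 = 860
30–39: 1232 × 0.972 = 1198
40–49: 1031 × 0.955 = 985
50–59: 524 × 0.961 = 504
60–69: 1994 × 0.967 = 1928
Net migration: 0–9 − 117 → 643; 10–19 − 117 → 283; 20–29 + 117 → 977; 30–39 + 117 → 1315; 40–49 − 117 → 868; 50–59 + 117 → 621; 60–69 − 117 → 1811
End of period: [643, 283, 977, 1315, 868, 621, 1811]
Scenario A total after 4 periods: 6518
Scenario B projection —
After projecting period 1:
Births: 2110 × 0.253 = 534  |  2010 × 0.47 = 945 → total 1479
10–19: 990 × 0.981 = 971
20–29: 470 × 0.964 = 453
30–39: 2110 × 0.972 = 2051
40–49: 2010 × 0.955 = 1920
50–59: 890 × 0.961 = 855
60–69: 750 × 0.967 = 725
Net migration: 0–9 − 117 → 1362; 10–19 − 117 → 854; 20–29 + 117 → 570; 30–39 + 117 → 2168; 40–49 − 117 → 1803; 50–59 + 117 → 972; 60–69 − 117 → 608
End of period: [1362, 854, 570, 2168, 1803, 972, 608]
After projecting period 2:
Births: 570 × 0.253 = 144  |  2168 × 0.47 = 1019 → total 1163
10–19: 1362 × 0.981 = 1336
20–29: 854 × 0.964 = 823
30–39: 570 × 0.972 = 554
40–49: 2168 × 0.955 = 2070
50–59: 1803 × 0.961 = 1733
60–69: 972 × 0.967 = 940
Net migration: 0–9 − 117 → 1046; 10–19 − 117 → 1219; 20–29 + 117 → 940; 30–39 + 117 → 671; 40–49 − 117 → 1953; 50–59 + 117 → 1850; 60–69 − 117 → 823
End of period: [1046, 1219, 940, 671, 1953, 1850, 823]
After projecting period 3:
Births: 940 × 0.253 = 238  |  671 × 0.47 = 315 → total 553
10–19: 1046 × 0.981 = 1026
20–29: 1219 × 0.964 = 1175
30–39: 940 × 0.972 = 914
40–49: 671 × 0.955 = 641
50–59: 1953 × 0.961 = 1877
60–69: 1850 × 0.967 = 1789
Net migration: 0–9 − 117 → 436; 10–19 − 117 → 909; 20–29 + 117 → 1292; 30–39 + 117 → 1031; 40–49 − 117 → 524; 50–59 + 117 → 1994; 60–69 − 117 → 1672
End of period: [436, 909, 1292, 1031, 524, 1994, 1672]
After projecting period 4:
Births: 1292 × 0.253 = 327  |  1031 × 0.47 = 485 → total 812
10–19: 436 × 0.981 = 428
20–29: 909 × 0.964 = 876
30–39: 1292 × 0.972 = 1256
40–49: 1031 × 0.955 = 985
50–59: 524 × 0.961 = 504
60–69: 1994 × 0.967 = 1928
Net migration: 0–9 − 117 → 695; 10–19 − 117 → 311; 20–29 + 117 → 993; 30–39 + 117 → 1373; 40–49 − 117 → 868; 50–59 + 117 → 621; 60–69 − 117 → 1811
End of period: [695, 311, 993, 1373, 868, 621, 1811]
Scenario B total after 4 periods: 6672
Difference B − A = 6672 − 6518 = 154

154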